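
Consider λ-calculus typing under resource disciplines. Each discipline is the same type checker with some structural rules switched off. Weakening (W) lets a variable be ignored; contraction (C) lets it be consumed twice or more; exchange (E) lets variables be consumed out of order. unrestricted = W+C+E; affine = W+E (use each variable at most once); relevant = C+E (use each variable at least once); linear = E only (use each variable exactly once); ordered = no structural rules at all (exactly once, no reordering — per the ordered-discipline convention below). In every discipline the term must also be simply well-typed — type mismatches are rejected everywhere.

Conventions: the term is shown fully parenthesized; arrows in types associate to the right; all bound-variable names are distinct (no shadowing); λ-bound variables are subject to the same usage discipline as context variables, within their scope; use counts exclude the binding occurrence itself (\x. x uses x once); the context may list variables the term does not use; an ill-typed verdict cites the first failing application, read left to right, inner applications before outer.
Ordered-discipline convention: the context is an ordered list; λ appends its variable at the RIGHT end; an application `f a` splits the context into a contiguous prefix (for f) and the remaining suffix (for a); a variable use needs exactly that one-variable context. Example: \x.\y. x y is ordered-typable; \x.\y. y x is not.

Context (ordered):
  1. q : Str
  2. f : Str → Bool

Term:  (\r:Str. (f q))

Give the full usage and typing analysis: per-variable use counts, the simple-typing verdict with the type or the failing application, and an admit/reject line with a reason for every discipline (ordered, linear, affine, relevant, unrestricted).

variable uses: q: 1×, f: 1×, r [bound]: 0×
left-to-right use order: f, q
typing: well-typed at Str → Bool
ordered ✗ (r never used (weakening))
linear ✗ (r never used (weakening))
affine ✓ (q, f, r: no repeats, contraction unneeded)
relevant ✗ (r never used (weakening))
unrestricted ✓ (type-checks (Str → Bool) and nothing is barred)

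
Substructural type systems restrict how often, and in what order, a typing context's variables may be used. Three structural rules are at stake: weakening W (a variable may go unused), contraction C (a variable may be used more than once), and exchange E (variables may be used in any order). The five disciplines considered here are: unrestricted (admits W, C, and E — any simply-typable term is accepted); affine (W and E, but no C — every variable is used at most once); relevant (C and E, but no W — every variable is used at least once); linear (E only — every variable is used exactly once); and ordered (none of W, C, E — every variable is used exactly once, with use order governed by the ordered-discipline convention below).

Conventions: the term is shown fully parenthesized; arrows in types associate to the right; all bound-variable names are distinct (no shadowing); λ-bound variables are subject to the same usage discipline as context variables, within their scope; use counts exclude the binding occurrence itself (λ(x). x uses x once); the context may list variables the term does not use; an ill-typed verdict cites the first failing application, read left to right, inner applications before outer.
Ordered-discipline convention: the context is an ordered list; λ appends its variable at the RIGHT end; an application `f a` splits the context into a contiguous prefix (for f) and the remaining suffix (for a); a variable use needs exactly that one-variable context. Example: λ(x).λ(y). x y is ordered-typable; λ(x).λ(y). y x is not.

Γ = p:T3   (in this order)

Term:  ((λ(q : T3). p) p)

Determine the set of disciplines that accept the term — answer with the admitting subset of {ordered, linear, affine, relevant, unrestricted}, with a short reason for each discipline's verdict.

admitting disciplines: unrestricted
usage: p=2, q (bound)=0
order of uses: p, p
typing: well-typed — term : T3
ordered ✗ (needs contraction — p ×2; q never used (weakening))
linear ✗ (needs contraction — p ×2; q never used (weakening))
affine ✗ (needs contraction — p ×2)
relevant ✗ (q never used (weakening))
unrestricted ✓ (type-checks (T3) and nothing is barred)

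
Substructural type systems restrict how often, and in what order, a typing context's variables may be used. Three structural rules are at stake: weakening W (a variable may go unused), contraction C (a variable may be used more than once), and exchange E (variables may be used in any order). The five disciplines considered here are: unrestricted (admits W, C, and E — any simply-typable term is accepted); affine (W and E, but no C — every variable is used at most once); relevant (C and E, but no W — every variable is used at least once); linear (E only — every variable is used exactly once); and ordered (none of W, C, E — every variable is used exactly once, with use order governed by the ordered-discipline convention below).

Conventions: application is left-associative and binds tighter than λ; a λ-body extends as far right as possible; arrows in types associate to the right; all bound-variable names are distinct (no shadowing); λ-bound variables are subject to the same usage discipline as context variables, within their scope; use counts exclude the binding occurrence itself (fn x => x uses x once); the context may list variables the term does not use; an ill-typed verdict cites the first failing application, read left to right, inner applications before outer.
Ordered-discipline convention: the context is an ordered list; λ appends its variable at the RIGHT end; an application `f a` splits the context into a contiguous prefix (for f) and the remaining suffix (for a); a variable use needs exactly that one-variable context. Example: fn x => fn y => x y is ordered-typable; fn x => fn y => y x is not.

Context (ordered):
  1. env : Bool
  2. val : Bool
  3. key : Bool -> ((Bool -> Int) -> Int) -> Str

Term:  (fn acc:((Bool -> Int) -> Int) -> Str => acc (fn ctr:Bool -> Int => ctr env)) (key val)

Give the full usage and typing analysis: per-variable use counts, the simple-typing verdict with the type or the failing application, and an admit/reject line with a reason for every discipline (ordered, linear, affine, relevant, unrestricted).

use counts: env: 1; val: 1; key: 1; acc [bound]: 1; ctr [bound]: 1
use order (left to right): acc, ctr, env, key, val
typing: well-typed — term : Str
ordered: ✗ — no ordered split (uses run acc, ctr, env, key, val)
linear: ✓ — env, val, key, acc, ctr: one use apiece
affine: ✓ — none of env, val, key, acc, ctr used more than once
relevant: ✓ — at least one use each (env, val, key, acc, ctr)
unrestricted: ✓ — well-typed at Str; no restrictions here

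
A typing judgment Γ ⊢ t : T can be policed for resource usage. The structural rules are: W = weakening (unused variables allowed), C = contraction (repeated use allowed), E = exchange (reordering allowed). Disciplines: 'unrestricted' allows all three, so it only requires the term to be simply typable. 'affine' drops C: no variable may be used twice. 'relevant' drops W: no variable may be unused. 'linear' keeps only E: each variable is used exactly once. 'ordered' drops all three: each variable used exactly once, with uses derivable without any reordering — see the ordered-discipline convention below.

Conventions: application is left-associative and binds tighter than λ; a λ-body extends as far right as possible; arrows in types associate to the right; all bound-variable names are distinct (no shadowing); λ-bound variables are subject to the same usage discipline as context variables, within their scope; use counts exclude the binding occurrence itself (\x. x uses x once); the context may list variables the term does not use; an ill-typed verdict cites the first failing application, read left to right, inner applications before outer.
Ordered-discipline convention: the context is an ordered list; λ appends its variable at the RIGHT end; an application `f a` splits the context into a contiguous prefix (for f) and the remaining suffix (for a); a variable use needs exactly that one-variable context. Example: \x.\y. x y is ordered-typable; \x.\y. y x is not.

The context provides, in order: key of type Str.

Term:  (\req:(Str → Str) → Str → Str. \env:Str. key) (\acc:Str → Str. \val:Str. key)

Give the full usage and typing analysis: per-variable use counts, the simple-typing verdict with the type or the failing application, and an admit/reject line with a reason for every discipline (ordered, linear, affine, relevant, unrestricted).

usage: key ×2; req [bound] ×0; env [bound] ×0; acc [bound] ×0; val [bound] ×0
uses in reading order: key, key
typing: ✓ — Str → Str
ordered: ✗ — needs contraction — key ×2; req, env, acc, val never used (weakening)
linear: ✗ — needs contraction — key ×2; req, env, acc, val never used (weakening)
affine: ✗ — needs contraction — key ×2
relevant: ✗ — req, env, acc, val never used (weakening)
unrestricted: ✓ — well-typed at Str → Str; no restrictions here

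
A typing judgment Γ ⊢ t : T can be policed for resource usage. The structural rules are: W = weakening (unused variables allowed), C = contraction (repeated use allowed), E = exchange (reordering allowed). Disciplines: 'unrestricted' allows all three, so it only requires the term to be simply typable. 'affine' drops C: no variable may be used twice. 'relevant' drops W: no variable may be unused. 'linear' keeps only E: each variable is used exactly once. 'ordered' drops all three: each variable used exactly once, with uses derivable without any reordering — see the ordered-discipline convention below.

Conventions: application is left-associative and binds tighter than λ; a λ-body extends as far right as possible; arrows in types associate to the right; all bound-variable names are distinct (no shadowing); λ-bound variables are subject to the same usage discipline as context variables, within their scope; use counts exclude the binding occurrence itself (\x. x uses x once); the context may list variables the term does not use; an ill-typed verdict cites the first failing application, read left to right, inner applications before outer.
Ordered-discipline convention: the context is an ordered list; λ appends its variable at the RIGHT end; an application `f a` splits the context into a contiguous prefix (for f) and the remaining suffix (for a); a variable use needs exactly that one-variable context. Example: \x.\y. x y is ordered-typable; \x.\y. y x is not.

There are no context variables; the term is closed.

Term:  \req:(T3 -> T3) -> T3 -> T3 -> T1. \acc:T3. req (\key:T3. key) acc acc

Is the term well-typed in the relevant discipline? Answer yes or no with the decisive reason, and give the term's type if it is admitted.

yes — every one of req, acc, key appears; term : ((T3 -> T3) -> T3 -> T3 -> T1) -> T3 -> T1
usage: req (λ-bound) ×1; acc (λ-bound) ×2; key (λ-bound) ×1
left-to-right use order: req, key, acc, acc
typing: the term checks, with type ((T3 -> T3) -> T3 -> T3 -> T1) -> T3 -> T1
per-discipline verdicts: ordered ✗, linear ✗, affine ✗, relevant ✓, unrestricted ✓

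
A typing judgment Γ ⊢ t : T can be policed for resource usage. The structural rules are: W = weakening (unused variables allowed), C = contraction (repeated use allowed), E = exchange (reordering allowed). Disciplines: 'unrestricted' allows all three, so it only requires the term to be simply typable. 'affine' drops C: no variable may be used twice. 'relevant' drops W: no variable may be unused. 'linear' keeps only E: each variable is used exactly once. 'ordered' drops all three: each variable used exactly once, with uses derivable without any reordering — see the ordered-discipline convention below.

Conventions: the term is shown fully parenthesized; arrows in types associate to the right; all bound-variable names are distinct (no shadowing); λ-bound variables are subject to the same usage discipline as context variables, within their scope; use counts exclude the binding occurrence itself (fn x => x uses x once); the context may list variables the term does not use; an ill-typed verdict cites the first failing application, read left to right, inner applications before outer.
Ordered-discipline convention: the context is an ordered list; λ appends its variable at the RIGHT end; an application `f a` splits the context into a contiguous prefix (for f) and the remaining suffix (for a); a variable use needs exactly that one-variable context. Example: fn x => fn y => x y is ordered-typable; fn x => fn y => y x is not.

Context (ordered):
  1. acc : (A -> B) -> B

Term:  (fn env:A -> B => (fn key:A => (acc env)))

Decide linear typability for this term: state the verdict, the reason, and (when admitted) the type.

no — unused: key — weakening required
counts: acc: 1×; env [bound]: 1×; key [bound]: 0×
left-to-right use order: acc, env
typing: ✓ — (A -> B) -> A -> B
summary: ordered ✗; linear ✗; affine ✓; relevant ✗; unrestricted ✓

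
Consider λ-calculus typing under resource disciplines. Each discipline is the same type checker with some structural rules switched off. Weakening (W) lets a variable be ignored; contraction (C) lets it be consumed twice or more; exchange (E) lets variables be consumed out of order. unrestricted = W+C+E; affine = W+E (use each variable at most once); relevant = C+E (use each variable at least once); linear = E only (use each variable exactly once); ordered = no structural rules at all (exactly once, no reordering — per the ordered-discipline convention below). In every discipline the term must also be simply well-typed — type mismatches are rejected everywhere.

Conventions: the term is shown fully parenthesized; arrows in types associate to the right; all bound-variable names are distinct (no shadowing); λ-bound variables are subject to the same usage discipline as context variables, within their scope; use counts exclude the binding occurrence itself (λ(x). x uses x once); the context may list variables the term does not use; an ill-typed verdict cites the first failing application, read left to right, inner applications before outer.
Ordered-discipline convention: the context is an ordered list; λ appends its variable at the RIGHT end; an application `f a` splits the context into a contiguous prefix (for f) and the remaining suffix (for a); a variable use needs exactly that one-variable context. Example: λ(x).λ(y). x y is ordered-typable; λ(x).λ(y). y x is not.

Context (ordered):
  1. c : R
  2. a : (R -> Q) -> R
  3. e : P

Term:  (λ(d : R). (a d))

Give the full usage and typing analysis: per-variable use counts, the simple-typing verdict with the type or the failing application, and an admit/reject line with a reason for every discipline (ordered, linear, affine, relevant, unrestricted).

usage: c: 0, a: 1, e: 0, d (λ-bound): 1
uses in reading order: a, d
typing: ill-typed: an application expects R -> Q but receives R
ordered: ✗, the type mismatch rejects it
linear: ✗, not simply typable
affine: ✗, fails simple typing
relevant: ✗, a type mismatch blocks all five
unrestricted: ✗, the type mismatch rejects it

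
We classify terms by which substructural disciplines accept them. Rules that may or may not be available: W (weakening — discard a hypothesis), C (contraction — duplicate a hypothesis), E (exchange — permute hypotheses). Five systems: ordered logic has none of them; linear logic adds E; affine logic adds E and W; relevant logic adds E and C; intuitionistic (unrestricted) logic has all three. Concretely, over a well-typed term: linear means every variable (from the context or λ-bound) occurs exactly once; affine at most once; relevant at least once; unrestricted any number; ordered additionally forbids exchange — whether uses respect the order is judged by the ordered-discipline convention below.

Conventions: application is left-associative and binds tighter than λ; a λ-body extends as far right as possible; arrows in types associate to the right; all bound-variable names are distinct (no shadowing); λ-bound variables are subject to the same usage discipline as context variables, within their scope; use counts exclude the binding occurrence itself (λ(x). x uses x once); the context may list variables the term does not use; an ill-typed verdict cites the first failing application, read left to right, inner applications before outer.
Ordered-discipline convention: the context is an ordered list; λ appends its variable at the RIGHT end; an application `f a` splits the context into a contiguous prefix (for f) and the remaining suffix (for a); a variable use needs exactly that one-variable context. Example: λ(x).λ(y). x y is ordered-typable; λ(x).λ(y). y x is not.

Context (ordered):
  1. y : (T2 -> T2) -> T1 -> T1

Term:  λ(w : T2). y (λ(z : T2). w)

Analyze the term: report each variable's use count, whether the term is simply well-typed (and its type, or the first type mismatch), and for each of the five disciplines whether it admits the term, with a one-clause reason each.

usage: y ×1, w [bound] ×1, z [bound] ×0
use order (left to right): y, w
typing: well-typed — term : T2 -> T1 -> T1
ordered ✗ (z never used (weakening))
linear ✗ (z never used (weakening))
affine ✓ (no duplicate uses among y, w, z)
relevant ✗ (z never used (weakening))
unrestricted ✓ (typability at T2 -> T1 -> T1 is all that's needed)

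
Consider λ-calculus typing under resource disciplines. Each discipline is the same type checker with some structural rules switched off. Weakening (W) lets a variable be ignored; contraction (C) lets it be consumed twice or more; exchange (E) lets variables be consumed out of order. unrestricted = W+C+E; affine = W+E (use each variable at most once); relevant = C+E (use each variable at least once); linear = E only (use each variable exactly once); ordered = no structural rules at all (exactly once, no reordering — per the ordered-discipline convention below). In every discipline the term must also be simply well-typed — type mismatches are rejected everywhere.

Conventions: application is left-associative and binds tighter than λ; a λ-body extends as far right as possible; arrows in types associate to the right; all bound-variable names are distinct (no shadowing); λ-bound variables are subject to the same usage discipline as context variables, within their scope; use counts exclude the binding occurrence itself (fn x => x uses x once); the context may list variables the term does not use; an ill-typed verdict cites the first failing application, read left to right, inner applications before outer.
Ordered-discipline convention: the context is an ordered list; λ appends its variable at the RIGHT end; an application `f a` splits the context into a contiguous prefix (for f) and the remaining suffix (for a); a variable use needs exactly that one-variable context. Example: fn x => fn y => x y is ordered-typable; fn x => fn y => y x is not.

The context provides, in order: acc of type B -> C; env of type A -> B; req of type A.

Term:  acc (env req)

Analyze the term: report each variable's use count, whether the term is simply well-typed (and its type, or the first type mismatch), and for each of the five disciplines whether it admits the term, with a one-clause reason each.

usage: acc: 1; env: 1; req: 1
uses in reading order: acc, env, req
typing: well-typed at C
ordered: ✓, acc, env, req once each; derivable with no W/C/E
linear: ✓, acc, env, req: one use apiece
affine: ✓, acc, env, req: no repeats, contraction unneeded
relevant: ✓, acc, env, req: all used, weakening unneeded
unrestricted: ✓, simply typable at C; W, C, E all held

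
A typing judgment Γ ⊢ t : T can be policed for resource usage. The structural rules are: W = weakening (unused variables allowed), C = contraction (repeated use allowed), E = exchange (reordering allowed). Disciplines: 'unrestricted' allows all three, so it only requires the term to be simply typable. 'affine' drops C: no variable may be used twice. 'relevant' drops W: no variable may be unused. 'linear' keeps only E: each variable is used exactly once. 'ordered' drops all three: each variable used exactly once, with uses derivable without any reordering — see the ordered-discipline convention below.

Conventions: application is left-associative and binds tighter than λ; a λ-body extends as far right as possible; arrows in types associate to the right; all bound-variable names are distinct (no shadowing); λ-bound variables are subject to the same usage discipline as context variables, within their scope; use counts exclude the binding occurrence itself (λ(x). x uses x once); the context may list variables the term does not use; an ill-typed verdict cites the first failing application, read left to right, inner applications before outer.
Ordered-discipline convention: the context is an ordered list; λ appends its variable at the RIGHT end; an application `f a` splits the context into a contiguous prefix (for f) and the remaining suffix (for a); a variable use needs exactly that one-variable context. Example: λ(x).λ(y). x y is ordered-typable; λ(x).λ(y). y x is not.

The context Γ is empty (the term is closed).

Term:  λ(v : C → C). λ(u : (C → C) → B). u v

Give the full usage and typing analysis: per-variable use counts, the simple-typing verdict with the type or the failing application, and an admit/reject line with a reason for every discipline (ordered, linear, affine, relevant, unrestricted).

usage: v (λ-bound) ×1, u (λ-bound) ×1
use order (left to right): u, v
typing: well-typed at (C → C) → ((C → C) → B) → B
ordered ✗ (use order u, v needs exchange)
linear ✓ (each of v, u used exactly once)
affine ✓ (v, u: no repeats, contraction unneeded)
relevant ✓ (every one of v, u appears)
unrestricted ✓ (well-typed at (C → C) → ((C → C) → B) → B; no restrictions here)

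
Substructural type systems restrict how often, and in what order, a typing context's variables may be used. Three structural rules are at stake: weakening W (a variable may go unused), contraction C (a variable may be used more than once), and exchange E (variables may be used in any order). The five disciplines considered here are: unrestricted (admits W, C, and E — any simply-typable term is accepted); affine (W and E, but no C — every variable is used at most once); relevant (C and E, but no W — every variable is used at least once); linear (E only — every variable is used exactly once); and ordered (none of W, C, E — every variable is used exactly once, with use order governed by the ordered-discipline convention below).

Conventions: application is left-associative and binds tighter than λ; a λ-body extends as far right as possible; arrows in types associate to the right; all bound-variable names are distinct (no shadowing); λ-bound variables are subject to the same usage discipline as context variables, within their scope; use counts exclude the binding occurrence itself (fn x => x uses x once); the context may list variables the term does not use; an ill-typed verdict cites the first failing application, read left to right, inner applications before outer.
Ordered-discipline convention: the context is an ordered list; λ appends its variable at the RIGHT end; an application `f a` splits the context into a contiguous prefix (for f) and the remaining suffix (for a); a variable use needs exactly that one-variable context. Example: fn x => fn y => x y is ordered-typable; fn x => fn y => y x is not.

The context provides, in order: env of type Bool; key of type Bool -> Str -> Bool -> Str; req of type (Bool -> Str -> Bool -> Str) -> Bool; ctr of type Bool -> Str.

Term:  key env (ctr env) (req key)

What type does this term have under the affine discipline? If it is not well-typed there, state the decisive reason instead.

not well-typed under affine — env ×2, key ×2 used more than once (contraction)
variable uses: env: 2; key: 2; req: 1; ctr: 1
order of uses: key, env, ctr, env, req, key
typing: the term checks, with type Str
summary: ordered ✗, linear ✗, affine ✗, relevant ✓, unrestricted ✓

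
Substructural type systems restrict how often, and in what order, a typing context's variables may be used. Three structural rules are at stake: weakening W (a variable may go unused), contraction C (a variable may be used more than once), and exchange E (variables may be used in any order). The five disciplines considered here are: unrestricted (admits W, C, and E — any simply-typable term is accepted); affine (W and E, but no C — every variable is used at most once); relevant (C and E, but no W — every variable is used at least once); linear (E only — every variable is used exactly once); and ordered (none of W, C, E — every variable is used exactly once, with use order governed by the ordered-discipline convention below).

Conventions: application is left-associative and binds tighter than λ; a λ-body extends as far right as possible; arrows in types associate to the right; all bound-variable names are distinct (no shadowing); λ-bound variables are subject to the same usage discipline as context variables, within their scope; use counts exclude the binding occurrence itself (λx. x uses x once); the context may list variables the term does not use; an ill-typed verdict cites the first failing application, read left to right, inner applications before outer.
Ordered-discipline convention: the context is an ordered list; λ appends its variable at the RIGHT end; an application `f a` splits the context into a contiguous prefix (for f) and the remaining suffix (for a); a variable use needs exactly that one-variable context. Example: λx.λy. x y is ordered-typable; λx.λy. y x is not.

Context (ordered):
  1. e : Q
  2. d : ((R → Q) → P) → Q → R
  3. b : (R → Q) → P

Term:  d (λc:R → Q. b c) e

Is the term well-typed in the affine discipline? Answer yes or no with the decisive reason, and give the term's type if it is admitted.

yes — none of e, d, b, c used more than once; term : R
use counts: e=1, d=1, b=1, c [bound]=1
uses in reading order: d, b, c, e
typing: ✓ — R
all disciplines: ordered ✗; linear ✓; affine ✓; relevant ✓; unrestricted ✓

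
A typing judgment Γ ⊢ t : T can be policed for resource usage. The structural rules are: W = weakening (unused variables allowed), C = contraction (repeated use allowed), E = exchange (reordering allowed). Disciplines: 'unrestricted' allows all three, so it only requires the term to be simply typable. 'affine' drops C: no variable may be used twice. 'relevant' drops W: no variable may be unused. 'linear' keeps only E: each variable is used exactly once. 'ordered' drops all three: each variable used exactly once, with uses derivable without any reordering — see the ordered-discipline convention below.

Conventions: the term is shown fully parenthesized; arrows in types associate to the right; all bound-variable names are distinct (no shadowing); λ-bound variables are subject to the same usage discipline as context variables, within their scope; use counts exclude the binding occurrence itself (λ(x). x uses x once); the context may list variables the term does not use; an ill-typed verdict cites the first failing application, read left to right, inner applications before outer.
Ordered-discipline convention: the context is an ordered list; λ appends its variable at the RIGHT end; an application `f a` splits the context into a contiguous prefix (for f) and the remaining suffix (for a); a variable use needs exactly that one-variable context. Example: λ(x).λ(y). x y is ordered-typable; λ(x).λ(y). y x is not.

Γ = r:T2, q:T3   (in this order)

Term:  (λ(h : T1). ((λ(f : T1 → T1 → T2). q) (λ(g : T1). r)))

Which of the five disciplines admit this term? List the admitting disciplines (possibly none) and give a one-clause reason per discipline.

accepted by: none
variable uses: r ×1, q ×1, h [bound] ×0, f [bound] ×0, g [bound] ×0
use order (left to right): q, r
typing: ill-typed: an application expects T1 → T1 → T2 but receives T1 → T2
ordered: ✗, not simply typable
linear: ✗, fails simple typing
affine: ✗, a type mismatch blocks all five
relevant: ✗, the type mismatch rejects it
unrestricted: ✗, not simply typable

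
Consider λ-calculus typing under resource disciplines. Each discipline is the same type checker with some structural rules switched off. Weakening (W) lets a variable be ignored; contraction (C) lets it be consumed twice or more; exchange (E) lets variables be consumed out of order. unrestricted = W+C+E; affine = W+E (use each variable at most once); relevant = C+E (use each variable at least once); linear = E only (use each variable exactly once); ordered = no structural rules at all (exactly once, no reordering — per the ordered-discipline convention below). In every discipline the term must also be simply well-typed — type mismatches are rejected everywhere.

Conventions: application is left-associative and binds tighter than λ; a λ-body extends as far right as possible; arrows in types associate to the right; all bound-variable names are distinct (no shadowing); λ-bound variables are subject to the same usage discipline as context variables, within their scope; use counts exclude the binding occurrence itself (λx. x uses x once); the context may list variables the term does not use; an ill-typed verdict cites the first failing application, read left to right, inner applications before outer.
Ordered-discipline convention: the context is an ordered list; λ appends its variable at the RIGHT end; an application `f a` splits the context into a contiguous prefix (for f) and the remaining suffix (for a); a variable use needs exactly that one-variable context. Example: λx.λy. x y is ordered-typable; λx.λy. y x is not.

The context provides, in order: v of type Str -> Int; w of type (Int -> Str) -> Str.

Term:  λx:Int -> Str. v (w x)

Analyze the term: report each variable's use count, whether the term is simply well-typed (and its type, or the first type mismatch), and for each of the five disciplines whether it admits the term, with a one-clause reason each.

counts: v: 1×, w: 1×, x (bound): 1×
order of uses: v, w, x
typing: well-typed at (Int -> Str) -> Int
ordered ✓ (one use each (v, w, x); ordered split holds)
linear ✓ (exactly-once usage across v, w, x)
affine ✓ (v, w, x: no repeats, contraction unneeded)
relevant ✓ (at least one use each (v, w, x))
unrestricted ✓ (simply typable at (Int -> Str) -> Int; W, C, E all held)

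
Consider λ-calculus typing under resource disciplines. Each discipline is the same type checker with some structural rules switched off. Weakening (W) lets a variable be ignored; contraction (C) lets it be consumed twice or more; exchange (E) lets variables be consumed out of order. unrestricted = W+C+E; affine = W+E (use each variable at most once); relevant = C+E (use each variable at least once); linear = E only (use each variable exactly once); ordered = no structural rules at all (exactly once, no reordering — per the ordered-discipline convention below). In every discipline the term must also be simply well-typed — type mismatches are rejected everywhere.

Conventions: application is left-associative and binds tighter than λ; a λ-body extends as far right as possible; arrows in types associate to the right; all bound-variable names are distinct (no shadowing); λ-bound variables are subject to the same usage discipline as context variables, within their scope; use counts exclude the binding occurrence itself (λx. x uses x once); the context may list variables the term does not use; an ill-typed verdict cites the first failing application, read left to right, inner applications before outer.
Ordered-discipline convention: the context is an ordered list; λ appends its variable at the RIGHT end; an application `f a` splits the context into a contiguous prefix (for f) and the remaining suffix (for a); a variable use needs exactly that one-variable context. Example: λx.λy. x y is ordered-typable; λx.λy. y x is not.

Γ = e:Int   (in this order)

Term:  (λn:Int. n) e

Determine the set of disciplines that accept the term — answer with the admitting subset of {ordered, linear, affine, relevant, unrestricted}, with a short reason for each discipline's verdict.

admitting disciplines: ordered, linear, affine, relevant, unrestricted
counts: e=1; n [bound]=1
left-to-right use order: n, e
typing: well-typed — term : Int
ordered: ✓, one use each (e, n); ordered split holds
linear: ✓, exactly-once usage across e, n
affine: ✓, none of e, n used more than once
relevant: ✓, e, n: all used, weakening unneeded
unrestricted: ✓, type-checks (Int) and nothing is barred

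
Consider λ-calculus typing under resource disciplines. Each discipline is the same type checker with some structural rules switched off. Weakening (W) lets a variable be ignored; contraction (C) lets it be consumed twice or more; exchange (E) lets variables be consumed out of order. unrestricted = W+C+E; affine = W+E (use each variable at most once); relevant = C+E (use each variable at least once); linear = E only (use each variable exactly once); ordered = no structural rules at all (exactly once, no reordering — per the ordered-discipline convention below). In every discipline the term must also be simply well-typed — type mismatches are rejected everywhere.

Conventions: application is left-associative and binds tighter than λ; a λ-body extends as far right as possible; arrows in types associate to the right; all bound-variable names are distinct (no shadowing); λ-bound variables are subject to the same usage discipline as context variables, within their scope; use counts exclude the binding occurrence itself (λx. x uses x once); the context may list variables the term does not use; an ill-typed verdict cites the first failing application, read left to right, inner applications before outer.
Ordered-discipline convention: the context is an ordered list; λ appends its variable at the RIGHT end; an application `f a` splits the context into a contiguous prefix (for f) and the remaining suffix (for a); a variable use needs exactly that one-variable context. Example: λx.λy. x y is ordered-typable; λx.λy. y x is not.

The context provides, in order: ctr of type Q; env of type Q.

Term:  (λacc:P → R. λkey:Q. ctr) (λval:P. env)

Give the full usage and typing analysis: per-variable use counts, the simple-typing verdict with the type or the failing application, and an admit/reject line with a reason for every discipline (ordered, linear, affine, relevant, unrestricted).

usage: ctr ×1, env ×1, acc (λ-bound) ×0, key (λ-bound) ×0, val (λ-bound) ×0
use order (left to right): ctr, env
typing: ill-typed: an argument P → Q mismatches the expected P → R
ordered: ✗, not simply typable
linear: ✗, fails simple typing
affine: ✗, a type mismatch blocks all five
relevant: ✗, the type mismatch rejects it
unrestricted: ✗, not simply typable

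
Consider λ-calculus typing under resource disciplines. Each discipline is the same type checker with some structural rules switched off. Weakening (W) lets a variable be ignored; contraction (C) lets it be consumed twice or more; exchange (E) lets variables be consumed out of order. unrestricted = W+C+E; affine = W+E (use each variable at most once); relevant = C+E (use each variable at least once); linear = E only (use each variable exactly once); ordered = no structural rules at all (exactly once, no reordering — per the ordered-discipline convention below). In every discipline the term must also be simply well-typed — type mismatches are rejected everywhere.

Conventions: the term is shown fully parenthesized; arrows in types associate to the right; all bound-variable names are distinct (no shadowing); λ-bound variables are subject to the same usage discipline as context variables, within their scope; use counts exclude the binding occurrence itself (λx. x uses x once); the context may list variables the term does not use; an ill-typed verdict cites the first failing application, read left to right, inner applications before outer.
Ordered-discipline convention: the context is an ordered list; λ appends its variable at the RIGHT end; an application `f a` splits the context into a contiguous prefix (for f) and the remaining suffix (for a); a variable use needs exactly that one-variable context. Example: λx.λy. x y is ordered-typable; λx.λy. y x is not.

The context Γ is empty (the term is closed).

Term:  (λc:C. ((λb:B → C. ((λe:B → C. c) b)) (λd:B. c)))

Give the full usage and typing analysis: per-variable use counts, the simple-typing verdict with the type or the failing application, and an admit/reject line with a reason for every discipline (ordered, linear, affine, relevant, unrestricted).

use counts: c (λ-bound) ×2, b (λ-bound) ×1, e (λ-bound) ×0, d (λ-bound) ×0
use order (left to right): c, b, c
typing: well-typed — term : C → C
ordered: ✗, repeated use of c ×2; e, d left unused
linear: ✗, repeated use of c ×2; e, d left unused
affine: ✗, repeated use of c ×2
relevant: ✗, e, d left unused
unrestricted: ✓, type-checks (C → C) and nothing is barred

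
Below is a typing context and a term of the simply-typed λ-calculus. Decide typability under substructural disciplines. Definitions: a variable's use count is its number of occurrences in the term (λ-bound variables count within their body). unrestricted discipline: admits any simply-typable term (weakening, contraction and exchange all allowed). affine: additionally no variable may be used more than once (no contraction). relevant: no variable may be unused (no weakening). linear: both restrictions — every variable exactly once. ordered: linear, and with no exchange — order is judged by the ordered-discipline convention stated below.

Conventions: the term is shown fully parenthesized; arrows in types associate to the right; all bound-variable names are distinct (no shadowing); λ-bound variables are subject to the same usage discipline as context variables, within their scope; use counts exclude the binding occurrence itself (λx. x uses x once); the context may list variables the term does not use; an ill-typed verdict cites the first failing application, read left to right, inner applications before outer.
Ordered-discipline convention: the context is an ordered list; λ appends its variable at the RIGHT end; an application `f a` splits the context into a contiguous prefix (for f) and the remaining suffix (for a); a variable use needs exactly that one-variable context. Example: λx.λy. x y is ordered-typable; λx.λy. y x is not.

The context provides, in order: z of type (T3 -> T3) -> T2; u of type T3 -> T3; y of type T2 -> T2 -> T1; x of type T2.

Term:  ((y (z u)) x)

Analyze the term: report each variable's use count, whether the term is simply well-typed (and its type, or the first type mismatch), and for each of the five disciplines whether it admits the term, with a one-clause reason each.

counts: z: 1×, u: 1×, y: 1×, x: 1×
uses in reading order: y, z, u, x
typing: well-typed — term : T1
ordered: ✗ — needs exchange: uses follow y, z, u, x
linear: ✓ — z, u, y, x: one use apiece
affine: ✓ — no duplicate uses among z, u, y, x
relevant: ✓ — at least one use each (z, u, y, x)
unrestricted: ✓ — well-typed at T1; no restrictions here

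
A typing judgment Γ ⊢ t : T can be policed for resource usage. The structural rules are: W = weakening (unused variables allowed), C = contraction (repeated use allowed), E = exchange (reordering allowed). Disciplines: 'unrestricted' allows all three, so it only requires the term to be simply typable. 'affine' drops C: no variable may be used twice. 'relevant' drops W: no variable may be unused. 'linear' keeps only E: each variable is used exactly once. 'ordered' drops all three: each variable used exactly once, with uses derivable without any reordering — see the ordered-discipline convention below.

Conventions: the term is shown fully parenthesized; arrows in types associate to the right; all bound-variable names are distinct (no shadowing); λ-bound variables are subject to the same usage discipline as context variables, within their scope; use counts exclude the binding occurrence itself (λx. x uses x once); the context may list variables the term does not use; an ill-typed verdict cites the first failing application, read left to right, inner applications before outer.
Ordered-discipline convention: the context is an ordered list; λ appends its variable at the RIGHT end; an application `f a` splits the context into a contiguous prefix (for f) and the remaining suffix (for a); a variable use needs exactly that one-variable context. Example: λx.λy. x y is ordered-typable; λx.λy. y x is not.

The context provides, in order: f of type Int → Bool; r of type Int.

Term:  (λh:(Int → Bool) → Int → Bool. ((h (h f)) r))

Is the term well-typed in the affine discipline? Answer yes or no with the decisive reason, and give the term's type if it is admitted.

no — h ×2 used more than once (contraction)
use counts: f=1; r=1; h [bound]=2
left-to-right use order: h, h, f, r
typing: ✓ — ((Int → Bool) → Int → Bool) → Bool
across the five disciplines: ordered ✗ · linear ✗ · affine ✗ · relevant ✓ · unrestricted ✓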